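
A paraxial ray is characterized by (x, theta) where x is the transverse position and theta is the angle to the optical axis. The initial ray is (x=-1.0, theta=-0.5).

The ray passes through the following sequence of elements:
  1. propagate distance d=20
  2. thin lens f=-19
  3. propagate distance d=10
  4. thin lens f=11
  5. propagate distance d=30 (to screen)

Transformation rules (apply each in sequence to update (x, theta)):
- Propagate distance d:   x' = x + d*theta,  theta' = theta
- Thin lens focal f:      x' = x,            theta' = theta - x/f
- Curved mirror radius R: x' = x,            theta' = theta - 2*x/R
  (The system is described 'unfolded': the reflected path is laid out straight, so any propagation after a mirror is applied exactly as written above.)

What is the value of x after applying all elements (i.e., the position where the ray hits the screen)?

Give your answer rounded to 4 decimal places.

Answer: 5.2679

Derivation:
Initial: x=-1.0000 theta=-0.5000
After 1 (propagate distance d=20): x=-11.0000 theta=-0.5000
After 2 (thin lens f=-19): x=-11.0000 theta=-41/38 (≈-1.0789)
After 3 (propagate distance d=10): x=-414/19 (≈-21.7895) theta=-41/38 (≈-1.0789)
After 4 (thin lens f=11): x=-414/19 (≈-21.7895) theta=377/418 (≈0.9019)
After 5 (propagate distance d=30 (to screen)): x=1101/209 (≈5.2679) theta=377/418 (≈0.9019)
Rounded to 4 decimal places: x = 5.2679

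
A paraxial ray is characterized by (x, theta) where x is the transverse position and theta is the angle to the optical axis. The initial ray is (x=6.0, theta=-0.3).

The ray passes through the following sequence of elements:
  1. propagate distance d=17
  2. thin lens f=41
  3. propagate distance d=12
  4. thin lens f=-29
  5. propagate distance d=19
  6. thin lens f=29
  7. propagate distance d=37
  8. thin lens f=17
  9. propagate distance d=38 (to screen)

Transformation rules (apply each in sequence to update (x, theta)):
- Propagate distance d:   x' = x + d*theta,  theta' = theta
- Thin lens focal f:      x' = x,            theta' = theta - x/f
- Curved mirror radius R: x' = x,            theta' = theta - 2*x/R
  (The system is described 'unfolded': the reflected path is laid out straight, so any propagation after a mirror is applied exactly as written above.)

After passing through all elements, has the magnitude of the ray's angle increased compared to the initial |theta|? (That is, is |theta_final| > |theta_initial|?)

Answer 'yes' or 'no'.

Answer: yes

Derivation:
Initial: x=6.0000 theta=-0.3000
After 1 (propagate distance d=17): x=0.9000 theta=-0.3000
After 2 (thin lens f=41): x=0.9000 theta=-66/205 (≈-0.3220)
After 3 (propagate distance d=12): x=-243/82 (≈-2.9634) theta=-66/205 (≈-0.3220)
After 4 (thin lens f=-29): x=-243/82 (≈-2.9634) theta=-123/290 (≈-0.4241)
After 5 (propagate distance d=19): x=-65526/5945 (≈-11.0220) theta=-123/290 (≈-0.4241)
After 6 (thin lens f=29): x=-65526/5945 (≈-11.0220) theta=-3039/68962 (≈-0.0441)
After 7 (propagate distance d=37): x=-4362723/344810 (≈-12.6525) theta=-3039/68962 (≈-0.0441)
After 8 (thin lens f=17): x=-4362723/344810 (≈-12.6525) theta=2052204/2930885 (≈0.7002)
After 9 (propagate distance d=38 (to screen)): x=81801213/5861770 (≈13.9550) theta=2052204/2930885 (≈0.7002)
|theta_initial|=0.3000 |theta_final|=2052204/2930885 (≈0.7002) -> increased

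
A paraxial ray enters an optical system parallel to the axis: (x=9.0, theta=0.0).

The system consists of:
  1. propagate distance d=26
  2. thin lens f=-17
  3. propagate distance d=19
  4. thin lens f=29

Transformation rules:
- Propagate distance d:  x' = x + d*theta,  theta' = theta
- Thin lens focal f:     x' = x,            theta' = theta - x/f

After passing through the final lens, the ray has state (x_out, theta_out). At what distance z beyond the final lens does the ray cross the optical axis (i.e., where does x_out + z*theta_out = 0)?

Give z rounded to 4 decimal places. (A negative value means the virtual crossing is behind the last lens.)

Initial: x=9.0000 theta=0.0000
After 1 (propagate distance d=26): x=9.0000 theta=0.0000
After 2 (thin lens f=-17): x=9.0000 theta=9/17 (≈0.5294)
After 3 (propagate distance d=19): x=324/17 (≈19.0588) theta=9/17 (≈0.5294)
After 4 (thin lens f=29): x=324/17 (≈19.0588) theta=-63/493 (≈-0.1278)
z_focus = -x_out/theta_out = -(324/17)/(-63/493) = 1044/7 ≈ 149.1429
Rounded to 4 decimal places: z = 149.1429

Answer: 149.1429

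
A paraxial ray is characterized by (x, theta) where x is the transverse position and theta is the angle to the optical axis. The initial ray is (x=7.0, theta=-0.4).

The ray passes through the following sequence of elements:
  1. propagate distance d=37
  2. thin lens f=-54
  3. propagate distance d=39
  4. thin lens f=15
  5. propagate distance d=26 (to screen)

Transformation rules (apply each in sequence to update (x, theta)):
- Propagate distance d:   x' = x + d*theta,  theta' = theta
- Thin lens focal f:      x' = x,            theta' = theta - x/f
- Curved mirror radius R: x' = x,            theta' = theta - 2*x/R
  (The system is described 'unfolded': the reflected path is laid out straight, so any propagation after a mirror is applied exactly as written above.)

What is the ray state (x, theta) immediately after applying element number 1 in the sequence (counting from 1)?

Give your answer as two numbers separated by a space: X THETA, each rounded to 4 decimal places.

Answer: -7.8000 -0.4000

Derivation:
Initial: x=7.0000 theta=-0.4000
After 1 (propagate distance d=37): x=-7.8000 theta=-0.4000
Rounded to 4 decimal places: x = -7.8000, theta = -0.4000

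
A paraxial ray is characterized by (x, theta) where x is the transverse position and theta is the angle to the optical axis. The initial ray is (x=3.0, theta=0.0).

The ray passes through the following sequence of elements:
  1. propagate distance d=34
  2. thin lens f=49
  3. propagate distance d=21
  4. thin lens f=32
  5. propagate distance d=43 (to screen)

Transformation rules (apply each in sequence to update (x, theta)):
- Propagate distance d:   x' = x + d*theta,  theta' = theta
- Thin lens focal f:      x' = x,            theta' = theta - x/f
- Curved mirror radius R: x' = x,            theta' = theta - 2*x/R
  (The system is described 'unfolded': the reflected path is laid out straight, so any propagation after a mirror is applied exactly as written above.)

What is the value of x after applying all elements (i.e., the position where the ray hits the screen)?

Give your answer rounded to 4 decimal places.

Initial: x=3.0000 theta=0.0000
After 1 (propagate distance d=34): x=3.0000 theta=0.0000
After 2 (thin lens f=49): x=3.0000 theta=-3/49 (≈-0.0612)
After 3 (propagate distance d=21): x=12/7 (≈1.7143) theta=-3/49 (≈-0.0612)
After 4 (thin lens f=32): x=12/7 (≈1.7143) theta=-45/392 (≈-0.1148)
After 5 (propagate distance d=43 (to screen)): x=-1263/392 (≈-3.2219) theta=-45/392 (≈-0.1148)
Rounded to 4 decimal places: x = -3.2219

Answer: -3.2219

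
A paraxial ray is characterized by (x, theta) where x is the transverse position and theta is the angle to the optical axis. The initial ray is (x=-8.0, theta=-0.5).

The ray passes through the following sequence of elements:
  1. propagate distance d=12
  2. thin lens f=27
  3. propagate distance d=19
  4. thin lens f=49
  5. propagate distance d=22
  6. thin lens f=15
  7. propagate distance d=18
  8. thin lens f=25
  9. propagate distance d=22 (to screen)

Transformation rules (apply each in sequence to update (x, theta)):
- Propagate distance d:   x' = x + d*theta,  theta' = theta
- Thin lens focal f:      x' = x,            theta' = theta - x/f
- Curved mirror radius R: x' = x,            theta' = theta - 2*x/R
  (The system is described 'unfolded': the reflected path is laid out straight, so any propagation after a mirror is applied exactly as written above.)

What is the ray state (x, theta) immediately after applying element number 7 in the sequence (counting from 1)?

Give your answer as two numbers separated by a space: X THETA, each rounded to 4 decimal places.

Initial: x=-8.0000 theta=-0.5000
After 1 (propagate distance d=12): x=-14.0000 theta=-0.5000
After 2 (thin lens f=27): x=-14.0000 theta=1/54 (≈0.0185)
After 3 (propagate distance d=19): x=-737/54 (≈-13.6481) theta=1/54 (≈0.0185)
After 4 (thin lens f=49): x=-737/54 (≈-13.6481) theta=131/441 (≈0.2971)
After 5 (propagate distance d=22): x=-18821/2646 (≈-7.1130) theta=131/441 (≈0.2971)
After 6 (thin lens f=15): x=-18821/2646 (≈-7.1130) theta=4373/5670 (≈0.7713)
After 7 (propagate distance d=18): x=89561/13230 (≈6.7695) theta=4373/5670 (≈0.7713)
Rounded to 4 decimal places: x = 6.7695, theta = 0.7713

Answer: 6.7695 0.7713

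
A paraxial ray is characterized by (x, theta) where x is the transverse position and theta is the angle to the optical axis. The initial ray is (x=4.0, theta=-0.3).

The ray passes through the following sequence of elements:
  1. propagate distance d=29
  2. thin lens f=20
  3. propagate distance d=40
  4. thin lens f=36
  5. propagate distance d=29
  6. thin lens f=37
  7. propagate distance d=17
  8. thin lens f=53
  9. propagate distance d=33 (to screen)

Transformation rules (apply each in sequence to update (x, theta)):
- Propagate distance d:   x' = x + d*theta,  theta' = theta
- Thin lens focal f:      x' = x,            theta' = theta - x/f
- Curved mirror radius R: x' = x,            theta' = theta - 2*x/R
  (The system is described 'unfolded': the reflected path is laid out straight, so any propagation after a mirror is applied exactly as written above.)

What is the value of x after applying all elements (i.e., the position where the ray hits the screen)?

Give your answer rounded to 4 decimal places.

Answer: 7.7037

Derivation:
Initial: x=4.0000 theta=-0.3000
After 1 (propagate distance d=29): x=-4.7000 theta=-0.3000
After 2 (thin lens f=20): x=-4.7000 theta=-0.0650
After 3 (propagate distance d=40): x=-7.3000 theta=-0.0650
After 4 (thin lens f=36): x=-7.3000 theta=31/225 (≈0.1378)
After 5 (propagate distance d=29): x=-1487/450 (≈-3.3044) theta=31/225 (≈0.1378)
After 6 (thin lens f=37): x=-1487/450 (≈-3.3044) theta=3781/16650 (≈0.2271)
After 7 (propagate distance d=17): x=1543/2775 (≈0.5560) theta=3781/16650 (≈0.2271)
After 8 (thin lens f=53): x=1543/2775 (≈0.5560) theta=38227/176490 (≈0.2166)
After 9 (propagate distance d=33 (to screen)): x=2266043/294150 (≈7.7037) theta=38227/176490 (≈0.2166)
Rounded to 4 decimal places: x = 7.7037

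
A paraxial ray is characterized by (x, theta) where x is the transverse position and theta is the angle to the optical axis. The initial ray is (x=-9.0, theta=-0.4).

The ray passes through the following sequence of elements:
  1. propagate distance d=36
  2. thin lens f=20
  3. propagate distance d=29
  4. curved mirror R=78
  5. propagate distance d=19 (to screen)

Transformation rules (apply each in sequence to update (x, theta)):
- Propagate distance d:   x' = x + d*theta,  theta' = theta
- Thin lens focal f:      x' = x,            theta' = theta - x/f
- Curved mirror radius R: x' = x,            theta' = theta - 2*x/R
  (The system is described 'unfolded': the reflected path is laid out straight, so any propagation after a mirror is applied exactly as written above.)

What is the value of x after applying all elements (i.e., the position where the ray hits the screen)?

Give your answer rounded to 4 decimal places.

Initial: x=-9.0000 theta=-0.4000
After 1 (propagate distance d=36): x=-23.4000 theta=-0.4000
After 2 (thin lens f=20): x=-23.4000 theta=0.7700
After 3 (propagate distance d=29): x=-1.0700 theta=0.7700
After 4 (curved mirror R=78): x=-1.0700 theta=311/390 (≈0.7974)
After 5 (propagate distance d=19 (to screen)): x=54917/3900 (≈14.0813) theta=311/390 (≈0.7974)
Rounded to 4 decimal places: x = 14.0813

Answer: 14.0813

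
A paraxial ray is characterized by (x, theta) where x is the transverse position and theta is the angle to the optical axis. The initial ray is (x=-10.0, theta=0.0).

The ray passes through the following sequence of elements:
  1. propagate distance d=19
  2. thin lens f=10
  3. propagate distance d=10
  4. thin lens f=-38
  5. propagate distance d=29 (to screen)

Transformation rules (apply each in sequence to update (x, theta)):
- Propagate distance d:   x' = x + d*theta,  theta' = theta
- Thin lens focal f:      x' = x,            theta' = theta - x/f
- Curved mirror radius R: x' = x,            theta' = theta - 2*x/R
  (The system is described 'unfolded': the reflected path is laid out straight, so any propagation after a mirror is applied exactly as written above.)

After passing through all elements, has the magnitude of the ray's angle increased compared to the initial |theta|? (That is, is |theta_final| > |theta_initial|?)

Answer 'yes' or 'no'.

Answer: yes

Derivation:
Initial: x=-10.0000 theta=0.0000
After 1 (propagate distance d=19): x=-10.0000 theta=0.0000
After 2 (thin lens f=10): x=-10.0000 theta=1.0000
After 3 (propagate distance d=10): x=0.0000 theta=1.0000
After 4 (thin lens f=-38): x=0.0000 theta=1.0000
After 5 (propagate distance d=29 (to screen)): x=29.0000 theta=1.0000
|theta_initial|=0.0000 |theta_final|=1.0000 -> increased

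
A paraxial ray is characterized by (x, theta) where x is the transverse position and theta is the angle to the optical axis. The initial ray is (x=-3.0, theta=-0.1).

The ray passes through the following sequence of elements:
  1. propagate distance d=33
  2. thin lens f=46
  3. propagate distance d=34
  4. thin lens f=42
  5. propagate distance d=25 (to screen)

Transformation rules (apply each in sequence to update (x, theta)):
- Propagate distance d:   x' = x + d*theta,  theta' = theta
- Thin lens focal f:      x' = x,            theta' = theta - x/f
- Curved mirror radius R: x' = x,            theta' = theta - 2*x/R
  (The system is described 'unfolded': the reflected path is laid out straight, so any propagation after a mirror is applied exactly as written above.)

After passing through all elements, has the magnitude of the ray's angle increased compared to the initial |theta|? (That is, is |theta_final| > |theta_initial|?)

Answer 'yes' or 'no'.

Initial: x=-3.0000 theta=-0.1000
After 1 (propagate distance d=33): x=-6.3000 theta=-0.1000
After 2 (thin lens f=46): x=-6.3000 theta=17/460 (≈0.0370)
After 3 (propagate distance d=34): x=-116/23 (≈-5.0435) theta=17/460 (≈0.0370)
After 4 (thin lens f=42): x=-116/23 (≈-5.0435) theta=1517/9660 (≈0.1570)
After 5 (propagate distance d=25 (to screen)): x=-2159/1932 (≈-1.1175) theta=1517/9660 (≈0.1570)
|theta_initial|=0.1000 |theta_final|=1517/9660 (≈0.1570) -> increased

Answer: yes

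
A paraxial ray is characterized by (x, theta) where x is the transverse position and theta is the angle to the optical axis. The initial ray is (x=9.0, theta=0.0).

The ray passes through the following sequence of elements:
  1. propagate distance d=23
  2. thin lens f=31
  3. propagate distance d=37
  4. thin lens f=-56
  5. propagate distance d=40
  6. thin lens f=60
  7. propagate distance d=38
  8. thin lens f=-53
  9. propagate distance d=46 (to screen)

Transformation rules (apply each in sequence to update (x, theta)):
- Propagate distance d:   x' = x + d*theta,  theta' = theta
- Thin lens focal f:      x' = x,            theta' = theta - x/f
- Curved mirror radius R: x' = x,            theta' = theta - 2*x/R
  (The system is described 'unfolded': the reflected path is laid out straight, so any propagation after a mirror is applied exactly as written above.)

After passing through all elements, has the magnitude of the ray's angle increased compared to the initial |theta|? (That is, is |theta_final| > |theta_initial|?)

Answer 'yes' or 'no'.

Answer: yes

Derivation:
Initial: x=9.0000 theta=0.0000
After 1 (propagate distance d=23): x=9.0000 theta=0.0000
After 2 (thin lens f=31): x=9.0000 theta=-9/31 (≈-0.2903)
After 3 (propagate distance d=37): x=-54/31 (≈-1.7419) theta=-9/31 (≈-0.2903)
After 4 (thin lens f=-56): x=-54/31 (≈-1.7419) theta=-9/28 (≈-0.3214)
After 5 (propagate distance d=40): x=-3168/217 (≈-14.5991) theta=-9/28 (≈-0.3214)
After 6 (thin lens f=60): x=-3168/217 (≈-14.5991) theta=-339/4340 (≈-0.0781)
After 7 (propagate distance d=38): x=-38121/2170 (≈-17.5673) theta=-339/4340 (≈-0.0781)
After 8 (thin lens f=-53): x=-38121/2170 (≈-17.5673) theta=-3039/7420 (≈-0.4096)
After 9 (propagate distance d=46 (to screen)): x=-418722/11501 (≈-36.4074) theta=-3039/7420 (≈-0.4096)
|theta_initial|=0.0000 |theta_final|=3039/7420 (≈0.4096) -> increased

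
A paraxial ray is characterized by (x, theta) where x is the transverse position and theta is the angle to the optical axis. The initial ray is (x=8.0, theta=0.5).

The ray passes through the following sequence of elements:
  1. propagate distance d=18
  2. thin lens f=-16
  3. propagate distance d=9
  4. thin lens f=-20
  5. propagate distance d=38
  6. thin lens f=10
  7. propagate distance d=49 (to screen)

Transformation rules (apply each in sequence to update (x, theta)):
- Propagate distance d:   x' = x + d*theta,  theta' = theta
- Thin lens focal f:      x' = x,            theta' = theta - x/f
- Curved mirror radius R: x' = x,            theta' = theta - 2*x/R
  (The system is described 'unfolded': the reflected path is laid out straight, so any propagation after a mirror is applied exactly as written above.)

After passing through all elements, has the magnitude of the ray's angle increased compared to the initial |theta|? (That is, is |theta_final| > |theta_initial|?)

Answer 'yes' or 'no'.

Answer: yes

Derivation:
Initial: x=8.0000 theta=0.5000
After 1 (propagate distance d=18): x=17.0000 theta=0.5000
After 2 (thin lens f=-16): x=17.0000 theta=1.5625
After 3 (propagate distance d=9): x=31.0625 theta=1.5625
After 4 (thin lens f=-20): x=31.0625 theta=997/320 (≈3.1156)
After 5 (propagate distance d=38): x=23913/160 (≈149.4563) theta=997/320 (≈3.1156)
After 6 (thin lens f=10): x=23913/160 (≈149.4563) theta=-11.8300
After 7 (propagate distance d=49 (to screen)): x=-344171/800 (≈-430.2138) theta=-11.8300
|theta_initial|=0.5000 |theta_final|=11.8300 -> increased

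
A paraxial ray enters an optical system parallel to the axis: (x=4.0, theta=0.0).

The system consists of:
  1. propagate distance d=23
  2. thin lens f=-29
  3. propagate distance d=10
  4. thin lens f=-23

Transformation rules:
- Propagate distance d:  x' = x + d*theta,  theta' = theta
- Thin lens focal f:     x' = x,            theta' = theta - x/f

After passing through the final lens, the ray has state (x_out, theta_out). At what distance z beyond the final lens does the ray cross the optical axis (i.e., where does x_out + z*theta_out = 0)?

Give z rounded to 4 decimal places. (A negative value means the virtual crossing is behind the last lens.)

Answer: -14.4677

Derivation:
Initial: x=4.0000 theta=0.0000
After 1 (propagate distance d=23): x=4.0000 theta=0.0000
After 2 (thin lens f=-29): x=4.0000 theta=4/29 (≈0.1379)
After 3 (propagate distance d=10): x=156/29 (≈5.3793) theta=4/29 (≈0.1379)
After 4 (thin lens f=-23): x=156/29 (≈5.3793) theta=248/667 (≈0.3718)
z_focus = -x_out/theta_out = -(156/29)/(248/667) = -897/62 ≈ -14.4677
Rounded to 4 decimal places: z = -14.4677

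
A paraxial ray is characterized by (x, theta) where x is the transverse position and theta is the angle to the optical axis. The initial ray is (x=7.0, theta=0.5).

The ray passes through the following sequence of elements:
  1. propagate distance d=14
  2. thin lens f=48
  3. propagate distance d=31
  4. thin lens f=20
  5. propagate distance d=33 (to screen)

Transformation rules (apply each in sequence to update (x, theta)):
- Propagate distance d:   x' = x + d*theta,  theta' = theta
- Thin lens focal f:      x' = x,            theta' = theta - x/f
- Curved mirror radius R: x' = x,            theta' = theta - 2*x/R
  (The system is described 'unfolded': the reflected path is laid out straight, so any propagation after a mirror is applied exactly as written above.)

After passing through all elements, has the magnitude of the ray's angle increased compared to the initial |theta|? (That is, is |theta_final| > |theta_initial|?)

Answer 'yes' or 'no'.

Initial: x=7.0000 theta=0.5000
After 1 (propagate distance d=14): x=14.0000 theta=0.5000
After 2 (thin lens f=48): x=14.0000 theta=5/24 (≈0.2083)
After 3 (propagate distance d=31): x=491/24 (≈20.4583) theta=5/24 (≈0.2083)
After 4 (thin lens f=20): x=491/24 (≈20.4583) theta=-391/480 (≈-0.8146)
After 5 (propagate distance d=33 (to screen)): x=-3083/480 (≈-6.4229) theta=-391/480 (≈-0.8146)
|theta_initial|=0.5000 |theta_final|=391/480 (≈0.8146) -> increased

Answer: yes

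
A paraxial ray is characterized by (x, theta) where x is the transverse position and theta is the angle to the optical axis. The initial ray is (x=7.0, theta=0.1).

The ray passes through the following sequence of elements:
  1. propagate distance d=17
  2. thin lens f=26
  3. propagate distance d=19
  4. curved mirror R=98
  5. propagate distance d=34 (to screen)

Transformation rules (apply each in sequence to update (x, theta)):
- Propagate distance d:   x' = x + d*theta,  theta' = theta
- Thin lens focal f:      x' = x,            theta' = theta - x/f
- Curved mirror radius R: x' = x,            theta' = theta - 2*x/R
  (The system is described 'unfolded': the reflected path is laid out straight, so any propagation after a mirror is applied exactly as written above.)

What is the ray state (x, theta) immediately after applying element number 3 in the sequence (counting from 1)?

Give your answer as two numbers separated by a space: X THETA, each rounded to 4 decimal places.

Initial: x=7.0000 theta=0.1000
After 1 (propagate distance d=17): x=8.7000 theta=0.1000
After 2 (thin lens f=26): x=8.7000 theta=-61/260 (≈-0.2346)
After 3 (propagate distance d=19): x=1103/260 (≈4.2423) theta=-61/260 (≈-0.2346)
Rounded to 4 decimal places: x = 4.2423, theta = -0.2346

Answer: 4.2423 -0.2346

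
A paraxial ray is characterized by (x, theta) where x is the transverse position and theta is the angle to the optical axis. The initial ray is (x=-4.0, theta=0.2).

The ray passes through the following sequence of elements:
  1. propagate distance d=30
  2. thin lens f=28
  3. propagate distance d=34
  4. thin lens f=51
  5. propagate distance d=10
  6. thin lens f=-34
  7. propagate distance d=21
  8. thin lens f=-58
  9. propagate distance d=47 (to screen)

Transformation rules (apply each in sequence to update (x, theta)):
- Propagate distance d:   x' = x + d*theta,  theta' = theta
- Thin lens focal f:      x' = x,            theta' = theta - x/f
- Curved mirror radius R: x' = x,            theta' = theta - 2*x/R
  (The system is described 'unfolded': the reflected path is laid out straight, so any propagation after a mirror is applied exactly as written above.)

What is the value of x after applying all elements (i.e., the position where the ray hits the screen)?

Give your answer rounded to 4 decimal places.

Initial: x=-4.0000 theta=0.2000
After 1 (propagate distance d=30): x=2.0000 theta=0.2000
After 2 (thin lens f=28): x=2.0000 theta=9/70 (≈0.1286)
After 3 (propagate distance d=34): x=223/35 (≈6.3714) theta=9/70 (≈0.1286)
After 4 (thin lens f=51): x=223/35 (≈6.3714) theta=13/3570 (≈0.0036)
After 5 (propagate distance d=10): x=1634/255 (≈6.4078) theta=13/3570 (≈0.0036)
After 6 (thin lens f=-34): x=1634/255 (≈6.4078) theta=11659/60690 (≈0.1921)
After 7 (propagate distance d=21): x=90533/8670 (≈10.4421) theta=11659/60690 (≈0.1921)
After 8 (thin lens f=-58): x=90533/8670 (≈10.4421) theta=436651/1173340 (≈0.3721)
After 9 (propagate distance d=47 (to screen)): x=98324189/3520020 (≈27.9328) theta=436651/1173340 (≈0.3721)
Rounded to 4 decimal places: x = 27.9328

Answer: 27.9328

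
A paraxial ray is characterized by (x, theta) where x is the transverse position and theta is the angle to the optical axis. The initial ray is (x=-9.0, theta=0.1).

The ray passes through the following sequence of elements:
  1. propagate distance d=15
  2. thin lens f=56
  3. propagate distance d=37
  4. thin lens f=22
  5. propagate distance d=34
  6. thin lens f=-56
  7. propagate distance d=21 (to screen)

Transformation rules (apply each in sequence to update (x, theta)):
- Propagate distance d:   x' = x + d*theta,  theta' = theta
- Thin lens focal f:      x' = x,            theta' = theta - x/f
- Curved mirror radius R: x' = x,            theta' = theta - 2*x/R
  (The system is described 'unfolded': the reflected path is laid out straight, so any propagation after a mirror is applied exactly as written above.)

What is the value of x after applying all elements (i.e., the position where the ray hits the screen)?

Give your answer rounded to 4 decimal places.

Answer: 13.8793

Derivation:
Initial: x=-9.0000 theta=0.1000
After 1 (propagate distance d=15): x=-7.5000 theta=0.1000
After 2 (thin lens f=56): x=-7.5000 theta=131/560 (≈0.2339)
After 3 (propagate distance d=37): x=647/560 (≈1.1554) theta=131/560 (≈0.2339)
After 4 (thin lens f=22): x=647/560 (≈1.1554) theta=447/2464 (≈0.1814)
After 5 (propagate distance d=34): x=5639/770 (≈7.3234) theta=447/2464 (≈0.1814)
After 6 (thin lens f=-56): x=5639/770 (≈7.3234) theta=26923/86240 (≈0.3122)
After 7 (propagate distance d=21 (to screen)): x=170993/12320 (≈13.8793) theta=26923/86240 (≈0.3122)
Rounded to 4 decimal places: x = 13.8793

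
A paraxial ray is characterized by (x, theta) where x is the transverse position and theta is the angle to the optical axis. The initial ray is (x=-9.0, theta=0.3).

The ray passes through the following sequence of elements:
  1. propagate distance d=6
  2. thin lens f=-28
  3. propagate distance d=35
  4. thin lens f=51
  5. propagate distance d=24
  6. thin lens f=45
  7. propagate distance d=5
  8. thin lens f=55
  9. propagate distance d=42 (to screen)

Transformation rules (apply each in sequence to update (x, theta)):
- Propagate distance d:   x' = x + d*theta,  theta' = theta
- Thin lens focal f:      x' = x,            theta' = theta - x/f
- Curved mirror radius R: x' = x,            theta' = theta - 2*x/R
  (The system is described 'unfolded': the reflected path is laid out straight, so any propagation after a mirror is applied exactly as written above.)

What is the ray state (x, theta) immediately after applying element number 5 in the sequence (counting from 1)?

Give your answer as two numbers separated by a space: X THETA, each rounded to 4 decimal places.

Answer: -1.9891 0.1546

Derivation:
Initial: x=-9.0000 theta=0.3000
After 1 (propagate distance d=6): x=-7.2000 theta=0.3000
After 2 (thin lens f=-28): x=-7.2000 theta=3/70 (≈0.0429)
After 3 (propagate distance d=35): x=-5.7000 theta=3/70 (≈0.0429)
After 4 (thin lens f=51): x=-5.7000 theta=92/595 (≈0.1546)
After 5 (propagate distance d=24): x=-2367/1190 (≈-1.9891) theta=92/595 (≈0.1546)
Rounded to 4 decimal places: x = -1.9891, theta = 0.1546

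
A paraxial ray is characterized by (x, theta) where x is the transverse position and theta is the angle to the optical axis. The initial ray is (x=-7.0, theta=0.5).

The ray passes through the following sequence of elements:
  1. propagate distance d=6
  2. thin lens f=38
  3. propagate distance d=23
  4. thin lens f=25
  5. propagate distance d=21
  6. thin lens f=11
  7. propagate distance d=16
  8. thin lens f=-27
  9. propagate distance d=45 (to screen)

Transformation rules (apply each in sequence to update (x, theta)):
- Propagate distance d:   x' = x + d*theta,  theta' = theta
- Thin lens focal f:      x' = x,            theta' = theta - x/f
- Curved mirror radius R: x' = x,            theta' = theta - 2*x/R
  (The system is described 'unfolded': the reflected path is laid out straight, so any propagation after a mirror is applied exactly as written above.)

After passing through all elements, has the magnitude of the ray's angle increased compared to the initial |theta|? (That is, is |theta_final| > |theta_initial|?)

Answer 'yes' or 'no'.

Initial: x=-7.0000 theta=0.5000
After 1 (propagate distance d=6): x=-4.0000 theta=0.5000
After 2 (thin lens f=38): x=-4.0000 theta=23/38 (≈0.6053)
After 3 (propagate distance d=23): x=377/38 (≈9.9211) theta=23/38 (≈0.6053)
After 4 (thin lens f=25): x=377/38 (≈9.9211) theta=99/475 (≈0.2084)
After 5 (propagate distance d=21): x=13583/950 (≈14.2979) theta=99/475 (≈0.2084)
After 6 (thin lens f=11): x=13583/950 (≈14.2979) theta=-2281/2090 (≈-1.0914)
After 7 (propagate distance d=16): x=-33067/10450 (≈-3.1643) theta=-2281/2090 (≈-1.0914)
After 8 (thin lens f=-27): x=-33067/10450 (≈-3.1643) theta=-170501/141075 (≈-1.2086)
After 9 (propagate distance d=45 (to screen)): x=-1804211/31350 (≈-57.5506) theta=-170501/141075 (≈-1.2086)
|theta_initial|=0.5000 |theta_final|=170501/141075 (≈1.2086) -> increased

Answer: yes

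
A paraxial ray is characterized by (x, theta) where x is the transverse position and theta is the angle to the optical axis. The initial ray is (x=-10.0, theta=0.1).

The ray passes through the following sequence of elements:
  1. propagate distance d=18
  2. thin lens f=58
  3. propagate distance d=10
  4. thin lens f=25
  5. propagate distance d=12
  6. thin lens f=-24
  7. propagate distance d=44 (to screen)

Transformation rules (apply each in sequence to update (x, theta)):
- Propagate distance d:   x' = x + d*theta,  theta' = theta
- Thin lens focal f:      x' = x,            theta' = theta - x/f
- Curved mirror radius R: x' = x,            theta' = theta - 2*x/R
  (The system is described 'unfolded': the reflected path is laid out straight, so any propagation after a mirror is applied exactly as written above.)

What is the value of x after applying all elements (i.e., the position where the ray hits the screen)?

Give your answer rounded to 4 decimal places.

Initial: x=-10.0000 theta=0.1000
After 1 (propagate distance d=18): x=-8.2000 theta=0.1000
After 2 (thin lens f=58): x=-8.2000 theta=7/29 (≈0.2414)
After 3 (propagate distance d=10): x=-839/145 (≈-5.7862) theta=7/29 (≈0.2414)
After 4 (thin lens f=25): x=-839/145 (≈-5.7862) theta=1714/3625 (≈0.4728)
After 5 (propagate distance d=12): x=-407/3625 (≈-0.1123) theta=1714/3625 (≈0.4728)
After 6 (thin lens f=-24): x=-407/3625 (≈-0.1123) theta=40729/87000 (≈0.4681)
After 7 (propagate distance d=44 (to screen)): x=445577/21750 (≈20.4863) theta=40729/87000 (≈0.4681)
Rounded to 4 decimal places: x = 20.4863

Answer: 20.4863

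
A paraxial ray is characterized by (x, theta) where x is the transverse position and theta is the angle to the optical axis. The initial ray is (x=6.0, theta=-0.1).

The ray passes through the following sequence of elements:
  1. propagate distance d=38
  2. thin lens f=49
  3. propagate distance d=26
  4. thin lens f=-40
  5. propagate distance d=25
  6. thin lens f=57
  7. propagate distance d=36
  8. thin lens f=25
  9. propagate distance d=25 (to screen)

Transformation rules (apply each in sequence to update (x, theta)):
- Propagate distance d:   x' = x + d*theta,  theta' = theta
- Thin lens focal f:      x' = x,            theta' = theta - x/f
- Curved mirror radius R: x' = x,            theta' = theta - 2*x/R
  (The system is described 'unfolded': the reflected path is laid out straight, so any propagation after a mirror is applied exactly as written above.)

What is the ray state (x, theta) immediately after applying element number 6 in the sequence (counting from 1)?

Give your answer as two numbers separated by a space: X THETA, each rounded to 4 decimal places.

Initial: x=6.0000 theta=-0.1000
After 1 (propagate distance d=38): x=2.2000 theta=-0.1000
After 2 (thin lens f=49): x=2.2000 theta=-71/490 (≈-0.1449)
After 3 (propagate distance d=26): x=-384/245 (≈-1.5673) theta=-71/490 (≈-0.1449)
After 4 (thin lens f=-40): x=-384/245 (≈-1.5673) theta=-451/2450 (≈-0.1841)
After 5 (propagate distance d=25): x=-3023/490 (≈-6.1694) theta=-451/2450 (≈-0.1841)
After 6 (thin lens f=57): x=-3023/490 (≈-6.1694) theta=-5296/69825 (≈-0.0758)
Rounded to 4 decimal places: x = -6.1694, theta = -0.0758

Answer: -6.1694 -0.0758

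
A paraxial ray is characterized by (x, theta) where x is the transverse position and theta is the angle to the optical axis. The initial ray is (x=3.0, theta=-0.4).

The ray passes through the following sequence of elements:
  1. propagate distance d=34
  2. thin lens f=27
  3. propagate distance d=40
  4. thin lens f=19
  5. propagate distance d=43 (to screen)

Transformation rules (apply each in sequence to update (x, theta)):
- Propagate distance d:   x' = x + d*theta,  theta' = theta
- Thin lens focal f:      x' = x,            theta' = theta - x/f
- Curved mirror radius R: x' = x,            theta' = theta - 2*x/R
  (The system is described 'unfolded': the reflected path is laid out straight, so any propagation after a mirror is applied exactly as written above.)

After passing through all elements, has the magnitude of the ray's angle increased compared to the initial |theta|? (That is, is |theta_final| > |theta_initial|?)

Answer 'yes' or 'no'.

Initial: x=3.0000 theta=-0.4000
After 1 (propagate distance d=34): x=-10.6000 theta=-0.4000
After 2 (thin lens f=27): x=-10.6000 theta=-1/135 (≈-0.0074)
After 3 (propagate distance d=40): x=-1471/135 (≈-10.8963) theta=-1/135 (≈-0.0074)
After 4 (thin lens f=19): x=-1471/135 (≈-10.8963) theta=484/855 (≈0.5661)
After 5 (propagate distance d=43 (to screen)): x=34487/2565 (≈13.4452) theta=484/855 (≈0.5661)
|theta_initial|=0.4000 |theta_final|=484/855 (≈0.5661) -> increased

Answer: yes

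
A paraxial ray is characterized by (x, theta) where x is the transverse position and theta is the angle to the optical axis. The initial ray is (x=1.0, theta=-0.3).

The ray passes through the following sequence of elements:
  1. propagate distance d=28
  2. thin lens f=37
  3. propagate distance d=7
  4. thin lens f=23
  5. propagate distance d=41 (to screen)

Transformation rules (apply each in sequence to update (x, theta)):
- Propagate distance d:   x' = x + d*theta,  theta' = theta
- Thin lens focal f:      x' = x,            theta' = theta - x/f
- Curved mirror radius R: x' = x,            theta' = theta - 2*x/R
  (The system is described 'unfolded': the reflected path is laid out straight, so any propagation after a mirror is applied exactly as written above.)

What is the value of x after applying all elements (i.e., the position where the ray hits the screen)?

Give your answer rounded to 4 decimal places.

Answer: 2.2391

Derivation:
Initial: x=1.0000 theta=-0.3000
After 1 (propagate distance d=28): x=-7.4000 theta=-0.3000
After 2 (thin lens f=37): x=-7.4000 theta=-0.1000
After 3 (propagate distance d=7): x=-8.1000 theta=-0.1000
After 4 (thin lens f=23): x=-8.1000 theta=29/115 (≈0.2522)
After 5 (propagate distance d=41 (to screen)): x=103/46 (≈2.2391) theta=29/115 (≈0.2522)
Rounded to 4 decimal places: x = 2.2391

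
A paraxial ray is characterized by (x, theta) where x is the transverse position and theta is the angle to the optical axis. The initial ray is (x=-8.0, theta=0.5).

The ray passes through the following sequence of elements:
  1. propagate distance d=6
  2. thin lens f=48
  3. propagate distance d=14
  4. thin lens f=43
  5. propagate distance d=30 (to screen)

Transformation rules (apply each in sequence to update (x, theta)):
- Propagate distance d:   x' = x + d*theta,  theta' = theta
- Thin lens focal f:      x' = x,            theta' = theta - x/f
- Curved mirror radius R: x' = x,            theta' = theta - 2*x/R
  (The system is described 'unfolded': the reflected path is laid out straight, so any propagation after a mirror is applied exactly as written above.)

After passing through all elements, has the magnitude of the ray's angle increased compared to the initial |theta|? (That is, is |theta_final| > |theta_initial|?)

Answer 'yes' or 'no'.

Answer: yes

Derivation:
Initial: x=-8.0000 theta=0.5000
After 1 (propagate distance d=6): x=-5.0000 theta=0.5000
After 2 (thin lens f=48): x=-5.0000 theta=29/48 (≈0.6042)
After 3 (propagate distance d=14): x=83/24 (≈3.4583) theta=29/48 (≈0.6042)
After 4 (thin lens f=43): x=83/24 (≈3.4583) theta=1081/2064 (≈0.5237)
After 5 (propagate distance d=30 (to screen)): x=2473/129 (≈19.1705) theta=1081/2064 (≈0.5237)
|theta_initial|=0.5000 |theta_final|=1081/2064 (≈0.5237) -> increased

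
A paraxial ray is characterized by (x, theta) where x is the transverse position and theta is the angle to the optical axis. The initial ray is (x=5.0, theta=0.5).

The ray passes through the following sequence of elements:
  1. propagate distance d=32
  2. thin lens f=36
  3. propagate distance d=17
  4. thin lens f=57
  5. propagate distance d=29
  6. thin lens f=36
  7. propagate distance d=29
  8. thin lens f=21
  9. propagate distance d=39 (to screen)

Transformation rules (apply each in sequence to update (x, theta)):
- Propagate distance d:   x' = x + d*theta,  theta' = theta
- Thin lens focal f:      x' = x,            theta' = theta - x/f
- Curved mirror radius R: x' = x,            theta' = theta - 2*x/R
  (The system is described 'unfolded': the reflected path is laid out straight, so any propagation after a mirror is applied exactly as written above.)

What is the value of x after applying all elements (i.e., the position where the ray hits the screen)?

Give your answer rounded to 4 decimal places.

Answer: -15.0416

Derivation:
Initial: x=5.0000 theta=0.5000
After 1 (propagate distance d=32): x=21.0000 theta=0.5000
After 2 (thin lens f=36): x=21.0000 theta=-1/12 (≈-0.0833)
After 3 (propagate distance d=17): x=235/12 (≈19.5833) theta=-1/12 (≈-0.0833)
After 4 (thin lens f=57): x=235/12 (≈19.5833) theta=-73/171 (≈-0.4269)
After 5 (propagate distance d=29): x=4927/684 (≈7.2032) theta=-73/171 (≈-0.4269)
After 6 (thin lens f=36): x=4927/684 (≈7.2032) theta=-15439/24624 (≈-0.6270)
After 7 (propagate distance d=29): x=-270359/24624 (≈-10.9795) theta=-15439/24624 (≈-0.6270)
After 8 (thin lens f=21): x=-270359/24624 (≈-10.9795) theta=-13465/129276 (≈-0.1042)
After 9 (propagate distance d=39 (to screen)): x=-288077/19152 (≈-15.0416) theta=-13465/129276 (≈-0.1042)
Rounded to 4 decimal places: x = -15.0416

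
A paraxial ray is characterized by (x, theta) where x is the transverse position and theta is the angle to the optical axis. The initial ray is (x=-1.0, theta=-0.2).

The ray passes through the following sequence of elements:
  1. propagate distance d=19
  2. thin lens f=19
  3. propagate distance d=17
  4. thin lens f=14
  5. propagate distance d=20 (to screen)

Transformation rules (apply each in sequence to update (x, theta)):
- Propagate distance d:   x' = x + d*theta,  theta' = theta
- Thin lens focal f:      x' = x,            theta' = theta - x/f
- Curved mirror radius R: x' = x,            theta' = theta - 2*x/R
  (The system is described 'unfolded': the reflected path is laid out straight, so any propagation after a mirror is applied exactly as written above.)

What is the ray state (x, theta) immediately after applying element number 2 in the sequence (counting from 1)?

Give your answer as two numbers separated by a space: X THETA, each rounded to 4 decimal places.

Initial: x=-1.0000 theta=-0.2000
After 1 (propagate distance d=19): x=-4.8000 theta=-0.2000
After 2 (thin lens f=19): x=-4.8000 theta=1/19 (≈0.0526)
Rounded to 4 decimal places: x = -4.8000, theta = 0.0526

Answer: -4.8000 0.0526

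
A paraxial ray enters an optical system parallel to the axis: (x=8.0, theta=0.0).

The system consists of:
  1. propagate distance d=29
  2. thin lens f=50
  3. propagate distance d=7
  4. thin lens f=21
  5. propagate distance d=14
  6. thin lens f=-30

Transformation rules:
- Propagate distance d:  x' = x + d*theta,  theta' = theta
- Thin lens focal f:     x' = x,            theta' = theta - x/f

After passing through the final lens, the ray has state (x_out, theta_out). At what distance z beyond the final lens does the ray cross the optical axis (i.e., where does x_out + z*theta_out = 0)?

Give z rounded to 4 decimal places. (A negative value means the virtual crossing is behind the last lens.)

Initial: x=8.0000 theta=0.0000
After 1 (propagate distance d=29): x=8.0000 theta=0.0000
After 2 (thin lens f=50): x=8.0000 theta=-0.1600
After 3 (propagate distance d=7): x=6.8800 theta=-0.1600
After 4 (thin lens f=21): x=6.8800 theta=-256/525 (≈-0.4876)
After 5 (propagate distance d=14): x=4/75 (≈0.0533) theta=-256/525 (≈-0.4876)
After 6 (thin lens f=-30): x=4/75 (≈0.0533) theta=-3826/7875 (≈-0.4858)
z_focus = -x_out/theta_out = -(4/75)/(-3826/7875) = 210/1913 ≈ 0.1098
Rounded to 4 decimal places: z = 0.1098

Answer: 0.1098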